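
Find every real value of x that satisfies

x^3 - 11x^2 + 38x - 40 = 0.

Possible rational roots are divisors of -40. Testing x = 4 gives 0, so (x - 4) is a factor.
Divide: x^3 - 11x^2 + 38x - 40 = (x - 4)(x^2 - 7x + 10).
Factor the quadratic: x = 5 or x = 2.

x = 2 or x = 4 or x = 5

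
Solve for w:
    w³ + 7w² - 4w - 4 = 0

w = -7.4641 or w = -0.5359 or w = 1

Possible rational roots are divisors of -4. Testing w = 1 gives 0, so (w - 1) is a factor.
Divide: w³ + 7w² - 4w - 4 = (w - 1)(w² + 8w + 4).
Apply the quadratic formula to w² + 8w + 4 = 0: w = (-8 ± √48)/2, i.e. w ≈ -0.5359 or w ≈ -7.4641.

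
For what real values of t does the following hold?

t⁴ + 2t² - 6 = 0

t = -1.2829 or t = 1.2829

Let u = t². The equation becomes u² + 2u - 6 = 0.
By the quadratic formula, u = -1 + √(7) or u = -√(7) - 1.
t² = -1 + √(7) gives t = ±√(-1 + √(7)) ≈ ±1.2829.
t² = -√(7) - 1 < 0 has no real solution.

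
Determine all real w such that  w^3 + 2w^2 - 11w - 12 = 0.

Possible rational roots are divisors of -12. Testing w = -4 gives 0, so (w + 4) is a factor.
Divide: w^3 + 2w^2 - 11w - 12 = (w + 4)(w^2 - 2w - 3).
Factor the quadratic: w = 3 or w = -1.

w = -4 or w = -1 or w = 3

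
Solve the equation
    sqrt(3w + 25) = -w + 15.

Square both sides: 3w + 25 = (-w + 15)^2.
Expand and rearrange: w^2 - 33w + 200 = 0.
Solving gives w = 25 or w = 8.
Check each candidate in the original equation:
  w = 25: sqrt(100) = 10, while -w + 15 = -10 — extraneous.
  w = 8: sqrt(49) = 7, while -w + 15 = 7 — valid.

w = 8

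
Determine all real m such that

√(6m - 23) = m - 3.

Square both sides: 6m - 23 = (m - 3)².
Expand and rearrange: m² - 12m + 32 = 0.
Solving gives m = 8 or m = 4.
Check each candidate in the original equation:
  m = 8: √(25) = 5, while m - 3 = 5 — valid.
  m = 4: √(1) = 1, while m - 3 = 1 — valid.

m = 4 or m = 8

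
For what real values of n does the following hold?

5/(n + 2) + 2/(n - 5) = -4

n = -3.3298 or n = 4.5798

Multiply both sides by (n + 2)(n - 5):
5(n - 5) + 2(n + 2) = -4(n + 2)(n - 5).
Expand and collect terms: -4n^2 + 5n + 61 = 0.
By the quadratic formula, n = (-5 +/- sqrt(1001)) / -8, so n ~= -3.3298 or n ~= 4.5798.
Neither value makes a denominator zero (n != -2, n != 5), so both are valid.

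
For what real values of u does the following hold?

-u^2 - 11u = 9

u = -10.1098 or u = -0.8902

Rearrange to standard form: -u^2 - 11u - 9 = 0.
Discriminant: (-11)^2 - 4*(-1)*(-9) = 85.
Quadratic formula: u = (11 +/- sqrt(85)) / (-2).
So u = -11/2 - sqrt(85)/2 ~= -10.1098 or u = -11/2 + sqrt(85)/2 ~= -0.8902.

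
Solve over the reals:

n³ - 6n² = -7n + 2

n = 0.4384 or n = 1 or n = 4.5616

Rearrange: n³ - 6n² + 7n - 2 = 0.
Possible rational roots are divisors of -2. Testing n = 1 gives 0, so (n - 1) is a factor.
Divide: n³ - 6n² + 7n - 2 = (n - 1)(n² - 5n + 2).
Apply the quadratic formula to n² - 5n + 2 = 0: n = (5 ± √17)/2, i.e. n ≈ 4.5616 or n ≈ 0.4384.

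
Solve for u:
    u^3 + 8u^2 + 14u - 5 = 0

u = -5 or u = -3.3028 or u = 0.3028

Possible rational roots are divisors of -5. Testing u = -5 gives 0, so (u + 5) is a factor.
Divide: u^3 + 8u^2 + 14u - 5 = (u + 5)(u^2 + 3u - 1).
Apply the quadratic formula to u^2 + 3u - 1 = 0: u = (-3 +/- sqrt(13))/2, i.e. u ~= 0.3028 or u ~= -3.3028.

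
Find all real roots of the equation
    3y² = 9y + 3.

Rearrange to standard form: 3y² - 9y - 3 = 0.
Discriminant: (-9)² − 4·3·(-3) = 117.
Quadratic formula: y = (9 ± √117) / 6.
So y = 3/2 + √(13)/2 ≈ 3.3028 or y = 3/2 - √(13)/2 ≈ -0.3028.

y = -0.3028 or y = 3.3028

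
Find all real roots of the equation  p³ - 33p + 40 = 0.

p = -6.2749 or p = 1.2749 or p = 5

Possible rational roots are divisors of 40. Testing p = 5 gives 0, so (p - 5) is a factor.
Divide: p³ - 33p + 40 = (p - 5)(p² + 5p - 8).
Apply the quadratic formula to p² + 5p - 8 = 0: p = (-5 ± √57)/2, i.e. p ≈ 1.2749 or p ≈ -6.2749.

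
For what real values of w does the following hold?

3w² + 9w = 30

Bring every term to one side: 3w² + 9w - 30 = 0.
Factor: 3(w + 5)(w - 2) = 0.
So w = -5 or w = 2.

w = -5 or w = 2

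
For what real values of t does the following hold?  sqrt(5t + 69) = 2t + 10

Square both sides: 5t + 69 = (2t + 10)^2.
Expand and rearrange: 4t^2 + 35t + 31 = 0.
Solving gives t = -1 or t = -7.75.
Check each candidate in the original equation:
  t = -1: sqrt(64) = 8, while 2t + 10 = 8 — valid.
  t = -7.75: sqrt(30.25) = 5.5, while 2t + 10 = -5.5 — extraneous.

t = -1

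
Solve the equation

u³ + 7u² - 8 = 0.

u = -6.8284 or u = -1.1716 or u = 1

Possible rational roots are divisors of -8. Testing u = 1 gives 0, so (u - 1) is a factor.
Divide: u³ + 7u² - 8 = (u - 1)(u² + 8u + 8).
Apply the quadratic formula to u² + 8u + 8 = 0: u = (-8 ± √32)/2, i.e. u ≈ -1.1716 or u ≈ -6.8284.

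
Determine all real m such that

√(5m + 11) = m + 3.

Square both sides: 5m + 11 = (m + 3)².
Expand and rearrange: m² + m - 2 = 0.
Solving gives m = 1 or m = -2.
Check each candidate in the original equation:
  m = 1: √(16) = 4, while m + 3 = 4 — valid.
  m = -2: √(1) = 1, while m + 3 = 1 — valid.

m = -2 or m = 1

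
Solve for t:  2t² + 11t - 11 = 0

Discriminant: (11)² − 4·2·(-11) = 209.
Quadratic formula: t = (-11 ± √209) / 4.
So t = -11/4 + √(209)/4 ≈ 0.8642 or t = -√(209)/4 - 11/4 ≈ -6.3642.

t = -6.3642 or t = 0.8642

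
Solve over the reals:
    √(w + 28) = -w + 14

Square both sides: w + 28 = (-w + 14)².
Expand and rearrange: w² - 29w + 168 = 0.
Solving gives w = 21 or w = 8.
Check each candidate in the original equation:
  w = 21: √(49) = 7, while -w + 14 = -7 — extraneous.
  w = 8: √(36) = 6, while -w + 14 = 6 — valid.

w = 8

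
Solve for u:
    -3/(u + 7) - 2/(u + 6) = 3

u = -8.3874 or u = -6.2792

Multiply both sides by (u + 7)(u + 6):
-3(u + 6) - 2(u + 7) = 3(u + 7)(u + 6).
Expand and collect terms: 3u^2 + 44u + 158 = 0.
By the quadratic formula, u = (-44 +/- sqrt(40)) / 6, so u ~= -6.2792 or u ~= -8.3874.
Neither value makes a denominator zero (u != -7, u != -6), so both are valid.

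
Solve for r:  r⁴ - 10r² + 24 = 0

r = -2.4495 or r = -2 or r = 2 or r = 2.4495

Let u = r². The equation becomes u² - 10u + 24 = 0.
Factor: (u - 4)(u - 6) = 0, so u = 4 or u = 6.
r² = 4 gives r = ±2.
r² = 6 gives r = ±√(6) ≈ ±2.4495.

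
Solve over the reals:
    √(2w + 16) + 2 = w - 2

w = 10

Isolate the radical: √(2w + 16) = w - 4.
Square both sides: 2w + 16 = (w - 4)².
Expand and rearrange: w² - 10w = 0.
Solving gives w = 10 or w = 0.
Check each candidate in the original equation:
  w = 10: √(36) = 6, while w - 4 = 6 — valid.
  w = 0: √(16) = 4, while w - 4 = -4 — extraneous.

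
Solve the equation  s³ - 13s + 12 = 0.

s = -4 or s = 1 or s = 3

Possible rational roots are divisors of 12. Testing s = 1 gives 0, so (s - 1) is a factor.
Divide: s³ - 13s + 12 = (s - 1)(s² + s - 12).
Factor the quadratic: s = 3 or s = -4.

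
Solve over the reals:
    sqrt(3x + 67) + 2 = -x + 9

Isolate the radical: sqrt(3x + 67) = -x + 7.
Square both sides: 3x + 67 = (-x + 7)^2.
Expand and rearrange: x^2 - 17x - 18 = 0.
Solving gives x = 18 or x = -1.
Check each candidate in the original equation:
  x = 18: sqrt(121) = 11, while -x + 7 = -11 — extraneous.
  x = -1: sqrt(64) = 8, while -x + 7 = 8 — valid.

x = -1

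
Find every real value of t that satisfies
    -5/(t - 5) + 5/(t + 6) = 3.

t = -3.9521 or t = 2.9521

Multiply both sides by (t - 5)(t + 6):
-5(t + 6) + 5(t - 5) = 3(t - 5)(t + 6).
Expand and collect terms: 3t² + 3t - 35 = 0.
By the quadratic formula, t = (-3 ± √429) / 6, so t ≈ 2.9521 or t ≈ -3.9521.
Neither value makes a denominator zero (t ≠ 5, t ≠ -6), so both are valid.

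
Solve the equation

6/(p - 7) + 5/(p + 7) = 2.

p = -5 or p = 10.5

Multiply both sides by (p - 7)(p + 7):
6(p + 7) + 5(p - 7) = 2(p - 7)(p + 7).
Expand and collect terms: 2p² - 11p - 105 = 0.
Factor or apply the quadratic formula: p = 10.5 or p = -5.
Neither value makes a denominator zero (p ≠ 7, p ≠ -7), so both are valid.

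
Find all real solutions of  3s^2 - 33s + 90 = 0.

s = 5 or s = 6

Factor: 3(s - 5)(s - 6) = 0.
So s = 5 or s = 6.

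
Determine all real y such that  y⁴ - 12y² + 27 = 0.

Let u = y². The equation becomes u² - 12u + 27 = 0.
Factor: (u - 9)(u - 3) = 0, so u = 9 or u = 3.
y² = 9 gives y = ±3.
y² = 3 gives y = ±√(3) ≈ ±1.7321.

y = -3 or y = -1.7321 or y = 1.7321 or y = 3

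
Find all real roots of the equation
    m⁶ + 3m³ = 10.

m = -1.71 or m = 1.2599

Let u = m³. The equation becomes u² + 3u - 10 = 0.
Factor: (u + 5)(u - 2) = 0, so u = -5 or u = 2.
m³ = -5 gives m = -∛(5) ≈ -1.71.
m³ = 2 gives m = ∛(2) ≈ 1.2599.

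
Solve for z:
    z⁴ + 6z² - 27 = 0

Let u = z². The equation becomes u² + 6u - 27 = 0.
Factor: (u + 9)(u - 3) = 0, so u = -9 or u = 3.
z² = -9 < 0 has no real solution.
z² = 3 gives z = ±√(3) ≈ ±1.7321.

z = -1.7321 or z = 1.7321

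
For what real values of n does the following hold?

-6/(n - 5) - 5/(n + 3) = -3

n = -1.7158 or n = 7.3824

Multiply both sides by (n - 5)(n + 3):
-6(n + 3) - 5(n - 5) = -3(n - 5)(n + 3).
Expand and collect terms: -3n^2 + 17n + 38 = 0.
By the quadratic formula, n = (-17 +/- sqrt(745)) / -6, so n ~= -1.7158 or n ~= 7.3824.
Neither value makes a denominator zero (n != 5, n != -3), so both are valid.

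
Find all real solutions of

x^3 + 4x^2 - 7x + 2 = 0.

Possible rational roots are divisors of 2. Testing x = 1 gives 0, so (x - 1) is a factor.
Divide: x^3 + 4x^2 - 7x + 2 = (x - 1)(x^2 + 5x - 2).
Apply the quadratic formula to x^2 + 5x - 2 = 0: x = (-5 +/- sqrt(33))/2, i.e. x ~= 0.3723 or x ~= -5.3723.

x = -5.3723 or x = 0.3723 or x = 1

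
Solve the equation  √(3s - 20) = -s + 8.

s = 7

Square both sides: 3s - 20 = (-s + 8)².
Expand and rearrange: s² - 19s + 84 = 0.
Solving gives s = 12 or s = 7.
Check each candidate in the original equation:
  s = 12: √(16) = 4, while -s + 8 = -4 — extraneous.
  s = 7: √(1) = 1, while -s + 8 = 1 — valid.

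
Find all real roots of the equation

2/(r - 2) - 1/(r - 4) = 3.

Multiply both sides by (r - 2)(r - 4):
2(r - 4) - (r - 2) = 3(r - 2)(r - 4).
Expand and collect terms: 3r^2 - 19r + 30 = 0.
Factor or apply the quadratic formula: r = 3.3333 or r = 3.
Neither value makes a denominator zero (r != 2, r != 4), so both are valid.

r = 3 or r = 3.3333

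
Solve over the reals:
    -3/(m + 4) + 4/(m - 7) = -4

Multiply both sides by (m + 4)(m - 7):
-3(m - 7) + 4(m + 4) = -4(m + 4)(m - 7).
Expand and collect terms: -4m² + 11m + 75 = 0.
By the quadratic formula, m = (-11 ± √1321) / -8, so m ≈ -3.1682 or m ≈ 5.9182.
Neither value makes a denominator zero (m ≠ -4, m ≠ 7), so both are valid.

m = -3.1682 or m = 5.9182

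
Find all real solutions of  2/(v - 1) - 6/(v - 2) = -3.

v = 0.7427 or v = 3.5907

Multiply both sides by (v - 1)(v - 2):
2(v - 2) - 6(v - 1) = -3(v - 1)(v - 2).
Expand and collect terms: -3v^2 + 13v - 8 = 0.
By the quadratic formula, v = (-13 +/- sqrt(73)) / -6, so v ~= 0.7427 or v ~= 3.5907.
Neither value makes a denominator zero (v != 1, v != 2), so both are valid.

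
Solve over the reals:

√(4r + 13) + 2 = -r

Isolate the radical: √(4r + 13) = -r - 2.
Square both sides: 4r + 13 = (-r - 2)².
Expand and rearrange: r² - 9 = 0.
Solving gives r = 3 or r = -3.
Check each candidate in the original equation:
  r = 3: √(25) = 5, while -r - 2 = -5 — extraneous.
  r = -3: √(1) = 1, while -r - 2 = 1 — valid.

r = -3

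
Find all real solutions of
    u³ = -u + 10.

Rearrange: u³ + u - 10 = 0.
Possible rational roots are divisors of -10. Testing u = 2 gives 0, so (u - 2) is a factor.
Divide: u³ + u - 10 = (u - 2)(u² + 2u + 5).
The quadratic u² + 2u + 5 has discriminant -16 < 0, so no further real roots.

u = 2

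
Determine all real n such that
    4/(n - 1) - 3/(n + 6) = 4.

n = -6.6634 or n = 1.9134

Multiply both sides by (n - 1)(n + 6):
4(n + 6) - 3(n - 1) = 4(n - 1)(n + 6).
Expand and collect terms: 4n^2 + 19n - 51 = 0.
By the quadratic formula, n = (-19 +/- sqrt(1177)) / 8, so n ~= 1.9134 or n ~= -6.6634.
Neither value makes a denominator zero (n != 1, n != -6), so both are valid.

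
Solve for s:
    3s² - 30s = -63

s = 3 or s = 7

Bring every term to one side: 3s² - 30s + 63 = 0.
Factor: 3(s - 3)(s - 7) = 0.
So s = 3 or s = 7.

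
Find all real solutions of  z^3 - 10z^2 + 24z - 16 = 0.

Possible rational roots are divisors of -16. Testing z = 2 gives 0, so (z - 2) is a factor.
Divide: z^3 - 10z^2 + 24z - 16 = (z - 2)(z^2 - 8z + 8).
Apply the quadratic formula to z^2 - 8z + 8 = 0: z = (8 +/- sqrt(32))/2, i.e. z ~= 6.8284 or z ~= 1.1716.

z = 1.1716 or z = 2 or z = 6.8284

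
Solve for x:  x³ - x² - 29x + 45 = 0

x = -5.6056 or x = 1.6056 or x = 5

Possible rational roots are divisors of 45. Testing x = 5 gives 0, so (x - 5) is a factor.
Divide: x³ - x² - 29x + 45 = (x - 5)(x² + 4x - 9).
Apply the quadratic formula to x² + 4x - 9 = 0: x = (-4 ± √52)/2, i.e. x ≈ 1.6056 or x ≈ -5.6056.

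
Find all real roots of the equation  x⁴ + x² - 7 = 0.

Let u = x². The equation becomes u² + u - 7 = 0.
By the quadratic formula, u = -1/2 + √(29)/2 or u = -√(29)/2 - 1/2.
x² = -1/2 + √(29)/2 gives x = ±√(-1/2 + √(29)/2) ≈ ±1.4807.
x² = -√(29)/2 - 1/2 < 0 has no real solution.

x = -1.4807 or x = 1.4807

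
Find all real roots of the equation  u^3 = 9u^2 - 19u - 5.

Rearrange: u^3 - 9u^2 + 19u + 5 = 0.
Possible rational roots are divisors of 5. Testing u = 5 gives 0, so (u - 5) is a factor.
Divide: u^3 - 9u^2 + 19u + 5 = (u - 5)(u^2 - 4u - 1).
Apply the quadratic formula to u^2 - 4u - 1 = 0: u = (4 +/- sqrt(20))/2, i.e. u ~= 4.2361 or u ~= -0.2361.

u = -0.2361 or u = 4.2361 or u = 5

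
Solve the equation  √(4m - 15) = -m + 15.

m = 10

Square both sides: 4m - 15 = (-m + 15)².
Expand and rearrange: m² - 34m + 240 = 0.
Solving gives m = 24 or m = 10.
Check each candidate in the original equation:
  m = 24: √(81) = 9, while -m + 15 = -9 — extraneous.
  m = 10: √(25) = 5, while -m + 15 = 5 — valid.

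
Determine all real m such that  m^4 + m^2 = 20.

m = -2 or m = 2

Let u = m^2. The equation becomes u^2 + u - 20 = 0.
Factor: (u - 4)(u + 5) = 0, so u = 4 or u = -5.
m^2 = 4 gives m = +/-2.
m^2 = -5 < 0 has no real solution.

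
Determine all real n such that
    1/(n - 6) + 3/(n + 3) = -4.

Multiply both sides by (n - 6)(n + 3):
(n + 3) + 3(n - 6) = -4(n - 6)(n + 3).
Expand and collect terms: -4n^2 + 8n + 87 = 0.
By the quadratic formula, n = (-8 +/- sqrt(1456)) / -8, so n ~= -3.7697 or n ~= 5.7697.
Neither value makes a denominator zero (n != 6, n != -3), so both are valid.

n = -3.7697 or n = 5.7697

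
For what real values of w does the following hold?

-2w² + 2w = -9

Rearrange to standard form: -2w² + 2w + 9 = 0.
Discriminant: (2)² − 4·(-2)·9 = 76.
Quadratic formula: w = (-2 ± √76) / (-4).
So w = 1/2 - √(19)/2 ≈ -1.6794 or w = 1/2 + √(19)/2 ≈ 2.6794.

w = -1.6794 or w = 2.6794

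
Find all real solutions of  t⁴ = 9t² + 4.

Let u = t². The equation becomes u² - 9u - 4 = 0.
By the quadratic formula, u = 9/2 + √(97)/2 or u = 9/2 - √(97)/2.
t² = 9/2 + √(97)/2 gives t = ±√(9/2 + √(97)/2) ≈ ±3.0699.
t² = 9/2 - √(97)/2 < 0 has no real solution.

t = -3.0699 or t = 3.0699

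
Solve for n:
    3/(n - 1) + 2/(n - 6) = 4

Multiply both sides by (n - 1)(n - 6):
3(n - 6) + 2(n - 1) = 4(n - 1)(n - 6).
Expand and collect terms: 4n^2 - 33n + 44 = 0.
By the quadratic formula, n = (33 +/- sqrt(385)) / 8, so n ~= 6.5777 or n ~= 1.6723.
Neither value makes a denominator zero (n != 1, n != 6), so both are valid.

n = 1.6723 or n = 6.5777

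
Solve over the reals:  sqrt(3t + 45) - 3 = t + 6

t = -3

Isolate the radical: sqrt(3t + 45) = t + 9.
Square both sides: 3t + 45 = (t + 9)^2.
Expand and rearrange: t^2 + 15t + 36 = 0.
Solving gives t = -3 or t = -12.
Check each candidate in the original equation:
  t = -3: sqrt(36) = 6, while t + 9 = 6 — valid.
  t = -12: sqrt(9) = 3, while t + 9 = -3 — extraneous.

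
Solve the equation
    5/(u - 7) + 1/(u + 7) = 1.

u = -6.2736 or u = 12.2736

Multiply both sides by (u - 7)(u + 7):
5(u + 7) + (u - 7) = (u - 7)(u + 7).
Expand and collect terms: u² - 6u - 77 = 0.
By the quadratic formula, u = (6 ± √344) / 2, so u ≈ 12.2736 or u ≈ -6.2736.
Neither value makes a denominator zero (u ≠ 7, u ≠ -7), so both are valid.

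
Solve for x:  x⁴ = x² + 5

x = -1.6707 or x = 1.6707

Let u = x². The equation becomes u² - u - 5 = 0.
By the quadratic formula, u = 1/2 + √(21)/2 or u = 1/2 - √(21)/2.
x² = 1/2 + √(21)/2 gives x = ±√(1/2 + √(21)/2) ≈ ±1.6707.
x² = 1/2 - √(21)/2 < 0 has no real solution.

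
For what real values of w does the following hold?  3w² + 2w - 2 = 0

Discriminant: (2)² − 4·3·(-2) = 28.
Quadratic formula: w = (-2 ± √28) / 6.
So w = -1/3 + √(7)/3 ≈ 0.5486 or w = -√(7)/3 - 1/3 ≈ -1.2153.

w = -1.2153 or w = 0.5486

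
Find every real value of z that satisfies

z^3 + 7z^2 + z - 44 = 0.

Possible rational roots are divisors of -44. Testing z = -4 gives 0, so (z + 4) is a factor.
Divide: z^3 + 7z^2 + z - 44 = (z + 4)(z^2 + 3z - 11).
Apply the quadratic formula to z^2 + 3z - 11 = 0: z = (-3 +/- sqrt(53))/2, i.e. z ~= 2.1401 or z ~= -5.1401.

z = -5.1401 or z = -4 or z = 2.1401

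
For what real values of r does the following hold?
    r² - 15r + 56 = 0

r = 7 or r = 8

Factor: (r - 7)(r - 8) = 0.
So r = 7 or r = 8.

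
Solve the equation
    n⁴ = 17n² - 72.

Let u = n². The equation becomes u² - 17u + 72 = 0.
Factor: (u - 9)(u - 8) = 0, so u = 9 or u = 8.
n² = 9 gives n = ±3.
n² = 8 gives n = ±2·√(2) ≈ ±2.8284.

n = -3 or n = -2.8284 or n = 2.8284 or n = 3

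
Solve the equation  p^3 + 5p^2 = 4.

p = -4.8284 or p = -1 or p = 0.8284

Rearrange: p^3 + 5p^2 - 4 = 0.
Possible rational roots are divisors of -4. Testing p = -1 gives 0, so (p + 1) is a factor.
Divide: p^3 + 5p^2 - 4 = (p + 1)(p^2 + 4p - 4).
Apply the quadratic formula to p^2 + 4p - 4 = 0: p = (-4 +/- sqrt(32))/2, i.e. p ~= 0.8284 or p ~= -4.8284.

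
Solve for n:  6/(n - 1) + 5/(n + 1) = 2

Multiply both sides by (n - 1)(n + 1):
6(n + 1) + 5(n - 1) = 2(n - 1)(n + 1).
Expand and collect terms: 2n² - 11n - 3 = 0.
By the quadratic formula, n = (11 ± √145) / 4, so n ≈ 5.7604 or n ≈ -0.2604.
Neither value makes a denominator zero (n ≠ 1, n ≠ -1), so both are valid.

n = -0.2604 or n = 5.7604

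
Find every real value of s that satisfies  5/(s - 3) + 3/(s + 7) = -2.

Multiply both sides by (s - 3)(s + 7):
5(s + 7) + 3(s - 3) = -2(s - 3)(s + 7).
Expand and collect terms: -2s^2 - 16s + 16 = 0.
By the quadratic formula, s = (16 +/- sqrt(384)) / -4, so s ~= -8.899 or s ~= 0.899.
Neither value makes a denominator zero (s != 3, s != -7), so both are valid.

s = -8.899 or s = 0.899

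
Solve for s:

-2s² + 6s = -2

Rearrange to standard form: -2s² + 6s + 2 = 0.
Discriminant: (6)² − 4·(-2)·2 = 52.
Quadratic formula: s = (-6 ± √52) / (-4).
So s = 3/2 - √(13)/2 ≈ -0.3028 or s = 3/2 + √(13)/2 ≈ 3.3028.

s = -0.3028 or s = 3.3028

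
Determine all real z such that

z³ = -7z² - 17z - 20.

Rearrange: z³ + 7z² + 17z + 20 = 0.
Possible rational roots are divisors of 20. Testing z = -4 gives 0, so (z + 4) is a factor.
Divide: z³ + 7z² + 17z + 20 = (z + 4)(z² + 3z + 5).
The quadratic z² + 3z + 5 has discriminant -11 < 0, so no further real roots.

z = -4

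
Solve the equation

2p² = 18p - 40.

p = 4 or p = 5

Bring every term to one side: 2p² - 18p + 40 = 0.
Factor: 2(p - 5)(p - 4) = 0.
So p = 5 or p = 4.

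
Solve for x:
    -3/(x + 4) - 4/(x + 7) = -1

x = -5.6056 or x = 1.6056

Multiply both sides by (x + 4)(x + 7):
-3(x + 7) - 4(x + 4) = -(x + 4)(x + 7).
Expand and collect terms: -x^2 - 4x + 9 = 0.
By the quadratic formula, x = (4 +/- sqrt(52)) / -2, so x ~= -5.6056 or x ~= 1.6056.
Neither value makes a denominator zero (x != -4, x != -7), so both are valid.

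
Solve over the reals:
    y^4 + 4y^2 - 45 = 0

y = -2.2361 or y = 2.2361

Let u = y^2. The equation becomes u^2 + 4u - 45 = 0.
Factor: (u - 5)(u + 9) = 0, so u = 5 or u = -9.
y^2 = 5 gives y = +/-sqrt(5) ~= +/-2.2361.
y^2 = -9 < 0 has no real solution.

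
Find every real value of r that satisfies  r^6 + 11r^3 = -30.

Let u = r^3. The equation becomes u^2 + 11u + 30 = 0.
Factor: (u + 6)(u + 5) = 0, so u = -6 or u = -5.
r^3 = -6 gives r = -(6)^(1/3) ~= -1.8171.
r^3 = -5 gives r = -(5)^(1/3) ~= -1.71.

r = -1.8171 or r = -1.71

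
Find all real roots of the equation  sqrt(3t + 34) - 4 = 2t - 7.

Isolate the radical: sqrt(3t + 34) = 2t - 3.
Square both sides: 3t + 34 = (2t - 3)^2.
Expand and rearrange: 4t^2 - 15t - 25 = 0.
Solving gives t = 5 or t = -1.25.
Check each candidate in the original equation:
  t = 5: sqrt(49) = 7, while 2t - 3 = 7 — valid.
  t = -1.25: sqrt(30.25) = 5.5, while 2t - 3 = -5.5 — extraneous.

t = 5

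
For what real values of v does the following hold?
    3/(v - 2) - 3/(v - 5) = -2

Multiply both sides by (v - 2)(v - 5):
3(v - 5) - 3(v - 2) = -2(v - 2)(v - 5).
Expand and collect terms: -2v² + 14v - 11 = 0.
By the quadratic formula, v = (-14 ± √108) / -4, so v ≈ 0.9019 or v ≈ 6.0981.
Neither value makes a denominator zero (v ≠ 2, v ≠ 5), so both are valid.

v = 0.9019 or v = 6.0981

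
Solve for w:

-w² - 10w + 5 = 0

w = -10.4772 or w = 0.4772

Discriminant: (-10)² − 4·(-1)·5 = 120.
Quadratic formula: w = (10 ± √120) / (-2).
So w = -√(30) - 5 ≈ -10.4772 or w = -5 + √(30) ≈ 0.4772.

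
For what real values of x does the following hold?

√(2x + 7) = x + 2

x = 1

Square both sides: 2x + 7 = (x + 2)².
Expand and rearrange: x² + 2x - 3 = 0.
Solving gives x = 1 or x = -3.
Check each candidate in the original equation:
  x = 1: √(9) = 3, while x + 2 = 3 — valid.
  x = -3: √(1) = 1, while x + 2 = -1 — extraneous.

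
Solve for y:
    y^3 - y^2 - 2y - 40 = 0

y = 4

Possible rational roots are divisors of -40. Testing y = 4 gives 0, so (y - 4) is a factor.
Divide: y^3 - y^2 - 2y - 40 = (y - 4)(y^2 + 3y + 10).
The quadratic y^2 + 3y + 10 has discriminant -31 < 0, so no further real roots.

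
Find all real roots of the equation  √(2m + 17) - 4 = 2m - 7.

m = 4

Isolate the radical: √(2m + 17) = 2m - 3.
Square both sides: 2m + 17 = (2m - 3)².
Expand and rearrange: 4m² - 14m - 8 = 0.
Solving gives m = 4 or m = -0.5.
Check each candidate in the original equation:
  m = 4: √(25) = 5, while 2m - 3 = 5 — valid.
  m = -0.5: √(16) = 4, while 2m - 3 = -4 — extraneous.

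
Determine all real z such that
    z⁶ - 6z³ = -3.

Let u = z³. The equation becomes u² - 6u + 3 = 0.
By the quadratic formula, u = √(6) + 3 or u = 3 - √(6).
z³ = √(6) + 3 gives z = ∛(√(6) + 3) ≈ 1.7598.
z³ = 3 - √(6) gives z = ∛(3 - √(6)) ≈ 0.8196.

z = 0.8196 or z = 1.7598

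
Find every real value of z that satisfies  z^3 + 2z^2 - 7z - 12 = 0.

z = -3 or z = -1.5616 or z = 2.5616

Possible rational roots are divisors of -12. Testing z = -3 gives 0, so (z + 3) is a factor.
Divide: z^3 + 2z^2 - 7z - 12 = (z + 3)(z^2 - z - 4).
Apply the quadratic formula to z^2 - z - 4 = 0: z = (1 +/- sqrt(17))/2, i.e. z ~= 2.5616 or z ~= -1.5616.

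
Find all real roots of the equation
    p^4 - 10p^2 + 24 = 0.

p = -2.4495 or p = -2 or p = 2 or p = 2.4495

Let u = p^2. The equation becomes u^2 - 10u + 24 = 0.
Factor: (u - 4)(u - 6) = 0, so u = 4 or u = 6.
p^2 = 4 gives p = +/-2.
p^2 = 6 gives p = +/-sqrt(6) ~= +/-2.4495.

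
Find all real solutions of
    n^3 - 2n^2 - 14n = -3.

n = -3 or n = 0.2087 or n = 4.7913

Rearrange: n^3 - 2n^2 - 14n + 3 = 0.
Possible rational roots are divisors of 3. Testing n = -3 gives 0, so (n + 3) is a factor.
Divide: n^3 - 2n^2 - 14n + 3 = (n + 3)(n^2 - 5n + 1).
Apply the quadratic formula to n^2 - 5n + 1 = 0: n = (5 +/- sqrt(21))/2, i.e. n ~= 4.7913 or n ~= 0.2087.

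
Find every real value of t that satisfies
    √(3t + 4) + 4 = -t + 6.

t = 0

Isolate the radical: √(3t + 4) = -t + 2.
Square both sides: 3t + 4 = (-t + 2)².
Expand and rearrange: t² - 7t = 0.
Solving gives t = 7 or t = 0.
Check each candidate in the original equation:
  t = 7: √(25) = 5, while -t + 2 = -5 — extraneous.
  t = 0: √(4) = 2, while -t + 2 = 2 — valid.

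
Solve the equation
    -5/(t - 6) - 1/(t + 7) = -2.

Multiply both sides by (t - 6)(t + 7):
-5(t + 7) - (t - 6) = -2(t - 6)(t + 7).
Expand and collect terms: -2t^2 + 4t + 113 = 0.
By the quadratic formula, t = (-4 +/- sqrt(920)) / -4, so t ~= -6.5829 or t ~= 8.5829.
Neither value makes a denominator zero (t != 6, t != -7), so both are valid.

t = -6.5829 or t = 8.5829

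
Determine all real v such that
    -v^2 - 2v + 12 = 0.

Discriminant: (-2)^2 - 4*(-1)*12 = 52.
Quadratic formula: v = (2 +/- sqrt(52)) / (-2).
So v = -sqrt(13) - 1 ~= -4.6056 or v = -1 + sqrt(13) ~= 2.6056.

v = -4.6056 or v = 2.6056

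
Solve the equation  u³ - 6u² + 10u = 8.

Rearrange: u³ - 6u² + 10u - 8 = 0.
Possible rational roots are divisors of -8. Testing u = 4 gives 0, so (u - 4) is a factor.
Divide: u³ - 6u² + 10u - 8 = (u - 4)(u² - 2u + 2).
The quadratic u² - 2u + 2 has discriminant -4 < 0, so no further real roots.

u = 4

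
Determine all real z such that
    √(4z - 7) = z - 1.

Square both sides: 4z - 7 = (z - 1)².
Expand and rearrange: z² - 6z + 8 = 0.
Solving gives z = 4 or z = 2.
Check each candidate in the original equation:
  z = 4: √(9) = 3, while z - 1 = 3 — valid.
  z = 2: √(1) = 1, while z - 1 = 1 — valid.

z = 2 or z = 4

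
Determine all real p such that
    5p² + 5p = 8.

p = -1.8601 or p = 0.8601

Rearrange to standard form: 5p² + 5p - 8 = 0.
Discriminant: (5)² − 4·5·(-8) = 185.
Quadratic formula: p = (-5 ± √185) / 10.
So p = -1/2 + √(185)/10 ≈ 0.8601 or p = -√(185)/10 - 1/2 ≈ -1.8601.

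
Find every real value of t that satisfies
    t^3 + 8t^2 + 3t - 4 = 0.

Possible rational roots are divisors of -4. Testing t = -1 gives 0, so (t + 1) is a factor.
Divide: t^3 + 8t^2 + 3t - 4 = (t + 1)(t^2 + 7t - 4).
Apply the quadratic formula to t^2 + 7t - 4 = 0: t = (-7 +/- sqrt(65))/2, i.e. t ~= 0.5311 or t ~= -7.5311.

t = -7.5311 or t = -1 or t = 0.5311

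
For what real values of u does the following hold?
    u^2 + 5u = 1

Rearrange to standard form: u^2 + 5u - 1 = 0.
Discriminant: (5)^2 - 4*1*(-1) = 29.
Quadratic formula: u = (-5 +/- sqrt(29)) / 2.
So u = -5/2 + sqrt(29)/2 ~= 0.1926 or u = -sqrt(29)/2 - 5/2 ~= -5.1926.

u = -5.1926 or u = 0.1926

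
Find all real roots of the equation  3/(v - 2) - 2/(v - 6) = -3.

Multiply both sides by (v - 2)(v - 6):
3(v - 6) - 2(v - 2) = -3(v - 2)(v - 6).
Expand and collect terms: -3v² + 23v - 22 = 0.
By the quadratic formula, v = (-23 ± √265) / -6, so v ≈ 1.1202 or v ≈ 6.5465.
Neither value makes a denominator zero (v ≠ 2, v ≠ 6), so both are valid.

v = 1.1202 or v = 6.5465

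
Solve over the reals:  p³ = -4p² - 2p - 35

Rearrange: p³ + 4p² + 2p + 35 = 0.
Possible rational roots are divisors of 35. Testing p = -5 gives 0, so (p + 5) is a factor.
Divide: p³ + 4p² + 2p + 35 = (p + 5)(p² - p + 7).
The quadratic p² - p + 7 has discriminant -27 < 0, so no further real roots.

p = -5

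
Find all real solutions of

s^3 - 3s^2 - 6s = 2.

s = -1 or s = -0.4495 or s = 4.4495

Rearrange: s^3 - 3s^2 - 6s - 2 = 0.
Possible rational roots are divisors of -2. Testing s = -1 gives 0, so (s + 1) is a factor.
Divide: s^3 - 3s^2 - 6s - 2 = (s + 1)(s^2 - 4s - 2).
Apply the quadratic formula to s^2 - 4s - 2 = 0: s = (4 +/- sqrt(24))/2, i.e. s ~= 4.4495 or s ~= -0.4495.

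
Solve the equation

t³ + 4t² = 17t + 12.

Rearrange: t³ + 4t² - 17t - 12 = 0.
Possible rational roots are divisors of -12. Testing t = 3 gives 0, so (t - 3) is a factor.
Divide: t³ + 4t² - 17t - 12 = (t - 3)(t² + 7t + 4).
Apply the quadratic formula to t² + 7t + 4 = 0: t = (-7 ± √33)/2, i.e. t ≈ -0.6277 or t ≈ -6.3723.

t = -6.3723 or t = -0.6277 or t = 3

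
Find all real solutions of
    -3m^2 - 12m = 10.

Rearrange to standard form: -3m^2 - 12m - 10 = 0.
Discriminant: (-12)^2 - 4*(-3)*(-10) = 24.
Quadratic formula: m = (12 +/- sqrt(24)) / (-6).
So m = -2 - sqrt(6)/3 ~= -2.8165 or m = -2 + sqrt(6)/3 ~= -1.1835.

m = -2.8165 or m = -1.1835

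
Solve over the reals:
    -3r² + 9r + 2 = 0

r = -0.2078 or r = 3.2078

Discriminant: (9)² − 4·(-3)·2 = 105.
Quadratic formula: r = (-9 ± √105) / (-6).
So r = 3/2 - √(105)/6 ≈ -0.2078 or r = 3/2 + √(105)/6 ≈ 3.2078.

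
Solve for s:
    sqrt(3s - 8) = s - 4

s = 8

Square both sides: 3s - 8 = (s - 4)^2.
Expand and rearrange: s^2 - 11s + 24 = 0.
Solving gives s = 8 or s = 3.
Check each candidate in the original equation:
  s = 8: sqrt(16) = 4, while s - 4 = 4 — valid.
  s = 3: sqrt(1) = 1, while s - 4 = -1 — extraneous.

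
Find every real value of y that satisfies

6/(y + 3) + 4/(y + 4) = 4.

y = -3.6861 or y = -0.8139

Multiply both sides by (y + 3)(y + 4):
6(y + 4) + 4(y + 3) = 4(y + 3)(y + 4).
Expand and collect terms: 4y² + 18y + 12 = 0.
By the quadratic formula, y = (-18 ± √132) / 8, so y ≈ -0.8139 or y ≈ -3.6861.
Neither value makes a denominator zero (y ≠ -3, y ≠ -4), so both are valid.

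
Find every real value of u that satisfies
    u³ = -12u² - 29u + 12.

Rearrange: u³ + 12u² + 29u - 12 = 0.
Possible rational roots are divisors of -12. Testing u = -4 gives 0, so (u + 4) is a factor.
Divide: u³ + 12u² + 29u - 12 = (u + 4)(u² + 8u - 3).
Apply the quadratic formula to u² + 8u - 3 = 0: u = (-8 ± √76)/2, i.e. u ≈ 0.3589 or u ≈ -8.3589.

u = -8.3589 or u = -4 or u = 0.3589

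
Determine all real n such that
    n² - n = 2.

n = -1 or n = 2

Bring every term to one side: n² - n - 2 = 0.
Factor: (n + 1)(n - 2) = 0.
So n = -1 or n = 2.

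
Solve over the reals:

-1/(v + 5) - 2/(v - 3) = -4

v = -4.7651 or v = 3.5151

Multiply both sides by (v + 5)(v - 3):
-(v - 3) - 2(v + 5) = -4(v + 5)(v - 3).
Expand and collect terms: -4v² - 5v + 67 = 0.
By the quadratic formula, v = (5 ± √1097) / -8, so v ≈ -4.7651 or v ≈ 3.5151.
Neither value makes a denominator zero (v ≠ -5, v ≠ 3), so both are valid.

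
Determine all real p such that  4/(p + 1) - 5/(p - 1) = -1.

p = -2.7016 or p = 3.7016

Multiply both sides by (p + 1)(p - 1):
4(p - 1) - 5(p + 1) = -(p + 1)(p - 1).
Expand and collect terms: -p² + p + 10 = 0.
By the quadratic formula, p = (-1 ± √41) / -2, so p ≈ -2.7016 or p ≈ 3.7016.
Neither value makes a denominator zero (p ≠ -1, p ≠ 1), so both are valid.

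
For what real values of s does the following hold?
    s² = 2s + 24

s = -4 or s = 6

Bring every term to one side: s² - 2s - 24 = 0.
Factor: (s - 6)(s + 4) = 0.
So s = 6 or s = -4.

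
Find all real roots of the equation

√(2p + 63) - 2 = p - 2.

Isolate the radical: √(2p + 63) = p.
Square both sides: 2p + 63 = (p)².
Expand and rearrange: p² - 2p - 63 = 0.
Solving gives p = 9 or p = -7.
Check each candidate in the original equation:
  p = 9: √(81) = 9, while p = 9 — valid.
  p = -7: √(49) = 7, while p = -7 — extraneous.

p = 9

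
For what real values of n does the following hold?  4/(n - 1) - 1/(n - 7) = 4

Multiply both sides by (n - 1)(n - 7):
4(n - 7) - (n - 1) = 4(n - 1)(n - 7).
Expand and collect terms: 4n² - 35n + 55 = 0.
By the quadratic formula, n = (35 ± √345) / 8, so n ≈ 6.6968 or n ≈ 2.0532.
Neither value makes a denominator zero (n ≠ 1, n ≠ 7), so both are valid.

n = 2.0532 or n = 6.6968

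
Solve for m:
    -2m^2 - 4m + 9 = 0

Discriminant: (-4)^2 - 4*(-2)*9 = 88.
Quadratic formula: m = (4 +/- sqrt(88)) / (-4).
So m = -sqrt(22)/2 - 1 ~= -3.3452 or m = -1 + sqrt(22)/2 ~= 1.3452.

m = -3.3452 or m = 1.3452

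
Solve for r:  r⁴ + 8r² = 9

r = -1 or r = 1

Let u = r². The equation becomes u² + 8u - 9 = 0.
Factor: (u + 9)(u - 1) = 0, so u = -9 or u = 1.
r² = -9 < 0 has no real solution.
r² = 1 gives r = ±1.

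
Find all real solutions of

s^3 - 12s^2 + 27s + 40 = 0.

s = -1 or s = 5 or s = 8

Possible rational roots are divisors of 40. Testing s = 5 gives 0, so (s - 5) is a factor.
Divide: s^3 - 12s^2 + 27s + 40 = (s - 5)(s^2 - 7s - 8).
Factor the quadratic: s = 8 or s = -1.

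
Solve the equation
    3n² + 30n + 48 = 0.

Factor: 3(n + 2)(n + 8) = 0.
So n = -2 or n = -8.

n = -8 or n = -2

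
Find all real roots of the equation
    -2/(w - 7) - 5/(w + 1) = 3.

w = -2.7885 or w = 6.4551

Multiply both sides by (w - 7)(w + 1):
-2(w + 1) - 5(w - 7) = 3(w - 7)(w + 1).
Expand and collect terms: 3w² - 11w - 54 = 0.
By the quadratic formula, w = (11 ± √769) / 6, so w ≈ 6.4551 or w ≈ -2.7885.
Neither value makes a denominator zero (w ≠ 7, w ≠ -1), so both are valid.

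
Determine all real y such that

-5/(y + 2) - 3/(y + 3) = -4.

y = -2.7247 or y = -0.2753

Multiply both sides by (y + 2)(y + 3):
-5(y + 3) - 3(y + 2) = -4(y + 2)(y + 3).
Expand and collect terms: -4y^2 - 12y - 3 = 0.
By the quadratic formula, y = (12 +/- sqrt(96)) / -8, so y ~= -2.7247 or y ~= -0.2753.
Neither value makes a denominator zero (y != -2, y != -3), so both are valid.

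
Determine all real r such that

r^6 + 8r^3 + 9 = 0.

r = -1.8801 or r = -1.1064

Let u = r^3. The equation becomes u^2 + 8u + 9 = 0.
By the quadratic formula, u = -4 + sqrt(7) or u = -4 - sqrt(7).
r^3 = -4 + sqrt(7) gives r = -(4 - sqrt(7))^(1/3) ~= -1.1064.
r^3 = -4 - sqrt(7) gives r = -(sqrt(7) + 4)^(1/3) ~= -1.8801.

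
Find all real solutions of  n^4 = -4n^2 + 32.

n = -2 or n = 2

Let u = n^2. The equation becomes u^2 + 4u - 32 = 0.
Factor: (u - 4)(u + 8) = 0, so u = 4 or u = -8.
n^2 = 4 gives n = +/-2.
n^2 = -8 < 0 has no real solution.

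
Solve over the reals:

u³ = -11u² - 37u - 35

Rearrange: u³ + 11u² + 37u + 35 = 0.
Possible rational roots are divisors of 35. Testing u = -5 gives 0, so (u + 5) is a factor.
Divide: u³ + 11u² + 37u + 35 = (u + 5)(u² + 6u + 7).
Apply the quadratic formula to u² + 6u + 7 = 0: u = (-6 ± √8)/2, i.e. u ≈ -1.5858 or u ≈ -4.4142.

u = -5 or u = -4.4142 or u = -1.5858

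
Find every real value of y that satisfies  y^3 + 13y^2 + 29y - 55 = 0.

Possible rational roots are divisors of -55. Testing y = -5 gives 0, so (y + 5) is a factor.
Divide: y^3 + 13y^2 + 29y - 55 = (y + 5)(y^2 + 8y - 11).
Apply the quadratic formula to y^2 + 8y - 11 = 0: y = (-8 +/- sqrt(108))/2, i.e. y ~= 1.1962 or y ~= -9.1962.

y = -9.1962 or y = -5 or y = 1.1962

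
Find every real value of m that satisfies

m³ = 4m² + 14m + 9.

Rearrange: m³ - 4m² - 14m - 9 = 0.
Possible rational roots are divisors of -9. Testing m = -1 gives 0, so (m + 1) is a factor.
Divide: m³ - 4m² - 14m - 9 = (m + 1)(m² - 5m - 9).
Apply the quadratic formula to m² - 5m - 9 = 0: m = (5 ± √61)/2, i.e. m ≈ 6.4051 or m ≈ -1.4051.

m = -1.4051 or m = -1 or m = 6.4051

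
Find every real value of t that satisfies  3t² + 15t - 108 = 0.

Factor: 3(t + 9)(t - 4) = 0.
So t = -9 or t = 4.

t = -9 or t = 4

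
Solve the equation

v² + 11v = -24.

v = -8 or v = -3

Bring every term to one side: v² + 11v + 24 = 0.
Factor: (v + 3)(v + 8) = 0.
So v = -3 or v = -8.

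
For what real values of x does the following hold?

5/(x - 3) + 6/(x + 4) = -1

Multiply both sides by (x - 3)(x + 4):
5(x + 4) + 6(x - 3) = -(x - 3)(x + 4).
Expand and collect terms: -x² - 12x + 10 = 0.
By the quadratic formula, x = (12 ± √184) / -2, so x ≈ -12.7823 or x ≈ 0.7823.
Neither value makes a denominator zero (x ≠ 3, x ≠ -4), so both are valid.

x = -12.7823 or x = 0.7823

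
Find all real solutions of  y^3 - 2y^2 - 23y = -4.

Rearrange: y^3 - 2y^2 - 23y + 4 = 0.
Possible rational roots are divisors of 4. Testing y = -4 gives 0, so (y + 4) is a factor.
Divide: y^3 - 2y^2 - 23y + 4 = (y + 4)(y^2 - 6y + 1).
Apply the quadratic formula to y^2 - 6y + 1 = 0: y = (6 +/- sqrt(32))/2, i.e. y ~= 5.8284 or y ~= 0.1716.

y = -4 or y = 0.1716 or y = 5.8284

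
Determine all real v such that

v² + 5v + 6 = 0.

v = -3 or v = -2

Factor: (v + 3)(v + 2) = 0.
So v = -3 or v = -2.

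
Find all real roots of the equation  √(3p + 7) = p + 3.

Square both sides: 3p + 7 = (p + 3)².
Expand and rearrange: p² + 3p + 2 = 0.
Solving gives p = -1 or p = -2.
Check each candidate in the original equation:
  p = -1: √(4) = 2, while p + 3 = 2 — valid.
  p = -2: √(1) = 1, while p + 3 = 1 — valid.

p = -2 or p = -1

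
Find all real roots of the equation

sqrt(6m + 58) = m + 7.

m = 1

Square both sides: 6m + 58 = (m + 7)^2.
Expand and rearrange: m^2 + 8m - 9 = 0.
Solving gives m = 1 or m = -9.
Check each candidate in the original equation:
  m = 1: sqrt(64) = 8, while m + 7 = 8 — valid.
  m = -9: sqrt(4) = 2, while m + 7 = -2 — extraneous.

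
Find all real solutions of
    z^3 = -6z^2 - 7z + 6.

z = -3.5616 or z = -3 or z = 0.5616

Rearrange: z^3 + 6z^2 + 7z - 6 = 0.
Possible rational roots are divisors of -6. Testing z = -3 gives 0, so (z + 3) is a factor.
Divide: z^3 + 6z^2 + 7z - 6 = (z + 3)(z^2 + 3z - 2).
Apply the quadratic formula to z^2 + 3z - 2 = 0: z = (-3 +/- sqrt(17))/2, i.e. z ~= 0.5616 or z ~= -3.5616.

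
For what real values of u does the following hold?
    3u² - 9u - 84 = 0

u = -4 or u = 7

Factor: 3(u + 4)(u - 7) = 0.
So u = -4 or u = 7.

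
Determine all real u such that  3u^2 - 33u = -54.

Bring every term to one side: 3u^2 - 33u + 54 = 0.
Factor: 3(u - 2)(u - 9) = 0.
So u = 2 or u = 9.

u = 2 or u = 9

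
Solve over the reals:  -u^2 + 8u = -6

Rearrange to standard form: -u^2 + 8u + 6 = 0.
Discriminant: (8)^2 - 4*(-1)*6 = 88.
Quadratic formula: u = (-8 +/- sqrt(88)) / (-2).
So u = 4 - sqrt(22) ~= -0.6904 or u = 4 + sqrt(22) ~= 8.6904.

u = -0.6904 or u = 8.6904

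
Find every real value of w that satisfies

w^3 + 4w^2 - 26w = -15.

w = -7.6533 or w = 0.6533 or w = 3

Rearrange: w^3 + 4w^2 - 26w + 15 = 0.
Possible rational roots are divisors of 15. Testing w = 3 gives 0, so (w - 3) is a factor.
Divide: w^3 + 4w^2 - 26w + 15 = (w - 3)(w^2 + 7w - 5).
Apply the quadratic formula to w^2 + 7w - 5 = 0: w = (-7 +/- sqrt(69))/2, i.e. w ~= 0.6533 or w ~= -7.6533.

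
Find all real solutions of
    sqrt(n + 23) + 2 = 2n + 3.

n = 2

Isolate the radical: sqrt(n + 23) = 2n + 1.
Square both sides: n + 23 = (2n + 1)^2.
Expand and rearrange: 4n^2 + 3n - 22 = 0.
Solving gives n = 2 or n = -2.75.
Check each candidate in the original equation:
  n = 2: sqrt(25) = 5, while 2n + 1 = 5 — valid.
  n = -2.75: sqrt(20.25) = 4.5, while 2n + 1 = -4.5 — extraneous.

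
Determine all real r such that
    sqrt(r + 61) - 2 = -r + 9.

r = 3

Isolate the radical: sqrt(r + 61) = -r + 11.
Square both sides: r + 61 = (-r + 11)^2.
Expand and rearrange: r^2 - 23r + 60 = 0.
Solving gives r = 20 or r = 3.
Check each candidate in the original equation:
  r = 20: sqrt(81) = 9, while -r + 11 = -9 — extraneous.
  r = 3: sqrt(64) = 8, while -r + 11 = 8 — valid.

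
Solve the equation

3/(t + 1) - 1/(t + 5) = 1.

Multiply both sides by (t + 1)(t + 5):
3(t + 5) - (t + 1) = (t + 1)(t + 5).
Expand and collect terms: t² + 4t - 9 = 0.
By the quadratic formula, t = (-4 ± √52) / 2, so t ≈ 1.6056 or t ≈ -5.6056.
Neither value makes a denominator zero (t ≠ -1, t ≠ -5), so both are valid.

t = -5.6056 or t = 1.6056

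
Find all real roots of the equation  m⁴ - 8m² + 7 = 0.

Let u = m². The equation becomes u² - 8u + 7 = 0.
Factor: (u - 1)(u - 7) = 0, so u = 1 or u = 7.
m² = 1 gives m = ±1.
m² = 7 gives m = ±√(7) ≈ ±2.6458.

m = -2.6458 or m = -1 or m = 1 or m = 2.6458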